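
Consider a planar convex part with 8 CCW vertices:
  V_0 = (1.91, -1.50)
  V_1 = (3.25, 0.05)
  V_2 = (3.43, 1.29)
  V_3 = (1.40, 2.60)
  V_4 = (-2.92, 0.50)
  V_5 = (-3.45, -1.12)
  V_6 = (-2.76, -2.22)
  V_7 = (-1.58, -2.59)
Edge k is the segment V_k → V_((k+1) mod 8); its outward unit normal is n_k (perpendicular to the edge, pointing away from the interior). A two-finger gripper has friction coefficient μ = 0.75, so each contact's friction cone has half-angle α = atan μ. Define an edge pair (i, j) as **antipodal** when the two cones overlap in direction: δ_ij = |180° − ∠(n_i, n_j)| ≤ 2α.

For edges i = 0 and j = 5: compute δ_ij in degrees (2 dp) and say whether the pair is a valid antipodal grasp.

α = atan 0.75 = 36.87°;  2α = 73.74°
edge 0: e_0 = (+1.34, +1.55);  n_0 = (+0.7565, -0.6540)
edge 5: e_5 = (+0.69, -1.10);  n_5 = (-0.8471, -0.5314)
∠(n_0, n_5) = 107.06°
δ = |180° − 107.06°| = 72.94°
72.94° ≤ 2α = 73.74°  →  valid

δ = 72.94°, valid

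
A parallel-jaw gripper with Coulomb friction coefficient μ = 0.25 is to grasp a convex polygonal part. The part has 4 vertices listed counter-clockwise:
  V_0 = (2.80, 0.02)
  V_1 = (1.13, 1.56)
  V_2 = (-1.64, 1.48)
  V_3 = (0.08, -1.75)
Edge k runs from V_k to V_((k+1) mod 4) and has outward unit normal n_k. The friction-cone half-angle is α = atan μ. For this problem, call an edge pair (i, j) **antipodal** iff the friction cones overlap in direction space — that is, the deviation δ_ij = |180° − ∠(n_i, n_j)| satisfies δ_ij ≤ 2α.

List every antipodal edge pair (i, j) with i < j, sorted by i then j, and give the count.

α = atan 0.25 = 14.04°;  2α = 28.07°
n_0 = (+0.6779, +0.7351)
n_1 = (-0.0289, +0.9996)
n_2 = (-0.8827, -0.4700)
n_3 = (+0.5454, -0.8382)
  (0,1): δ = 135.66°  ·
  (0,2): δ = 19.28°  ✓
  (0,3): δ = 75.73°  ·
  (1,2): δ = 63.62°  ·
  (1,3): δ = 31.40°  ·
  (2,3): δ = 84.98°  ·
antipodal pairs: 1

count = 1; pairs: (0,2)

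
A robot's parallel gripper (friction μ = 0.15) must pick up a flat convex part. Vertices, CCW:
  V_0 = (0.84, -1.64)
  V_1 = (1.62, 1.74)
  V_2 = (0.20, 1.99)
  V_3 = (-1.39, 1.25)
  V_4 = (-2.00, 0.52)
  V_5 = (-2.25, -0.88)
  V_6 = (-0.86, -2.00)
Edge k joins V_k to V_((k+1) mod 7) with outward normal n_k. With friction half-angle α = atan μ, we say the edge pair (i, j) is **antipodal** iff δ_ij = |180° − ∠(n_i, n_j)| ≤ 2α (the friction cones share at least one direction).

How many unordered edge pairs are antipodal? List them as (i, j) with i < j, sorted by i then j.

α = atan 0.15 = 8.53°;  2α = 17.06°
n_0 = (+0.9744, -0.2249)
n_1 = (+0.1734, +0.9849)
n_2 = (-0.4219, +0.9066)
n_3 = (-0.7674, +0.6412)
n_4 = (-0.9844, +0.1758)
n_5 = (-0.6274, -0.7787)
n_6 = (+0.2072, -0.9783)
  (0,1): δ = 86.99°  ·
  (0,2): δ = 52.05°  ·
  (0,3): δ = 26.89°  ·
  (0,4): δ = 2.87°  ✓
  (0,5): δ = 64.13°  ·
  (0,6): δ = 114.95°  ·
  (1,2): δ = 145.06°  ·
  (1,3): δ = 119.90°  ·
  (1,4): δ = 90.14°  ·
  (1,5): δ = 28.88°  ·
  (1,6): δ = 21.94°  ·
  (2,3): δ = 154.84°  ·
  (2,4): δ = 125.08°  ·
  (2,5): δ = 63.82°  ·
  (2,6): δ = 13.00°  ✓
  (3,4): δ = 150.24°  ·
  (3,5): δ = 88.98°  ·
  (3,6): δ = 38.16°  ·
  (4,5): δ = 118.74°  ·
  (4,6): δ = 67.92°  ·
  (5,6): δ = 129.18°  ·
antipodal pairs: 2

count = 2; pairs: (0,4), (2,6)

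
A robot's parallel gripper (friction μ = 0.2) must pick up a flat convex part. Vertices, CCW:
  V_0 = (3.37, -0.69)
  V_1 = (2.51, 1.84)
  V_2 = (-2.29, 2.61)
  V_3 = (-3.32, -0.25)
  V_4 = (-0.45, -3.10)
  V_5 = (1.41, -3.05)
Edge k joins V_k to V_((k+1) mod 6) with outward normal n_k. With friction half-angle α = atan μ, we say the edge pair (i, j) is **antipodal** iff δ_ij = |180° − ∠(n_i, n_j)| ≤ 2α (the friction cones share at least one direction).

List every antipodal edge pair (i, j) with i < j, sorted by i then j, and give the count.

α = atan 0.2 = 11.31°;  2α = 22.62°
n_0 = (+0.9468, +0.3218)
n_1 = (+0.1584, +0.9874)
n_2 = (-0.9408, +0.3388)
n_3 = (-0.7046, -0.7096)
n_4 = (+0.0269, -0.9996)
n_5 = (+0.7693, -0.6389)
  (0,1): δ = 117.89°  ·
  (0,2): δ = 38.58°  ·
  (0,3): δ = 26.43°  ·
  (0,4): δ = 72.77°  ·
  (0,5): δ = 121.52°  ·
  (1,2): δ = 100.69°  ·
  (1,3): δ = 35.69°  ·
  (1,4): δ = 10.65°  ✓
  (1,5): δ = 59.40°  ·
  (2,3): δ = 114.99°  ·
  (2,4): δ = 68.65°  ·
  (2,5): δ = 19.90°  ✓
  (3,4): δ = 133.66°  ·
  (3,5): δ = 84.91°  ·
  (4,5): δ = 131.25°  ·
antipodal pairs: 2

count = 2; pairs: (1,4), (2,5)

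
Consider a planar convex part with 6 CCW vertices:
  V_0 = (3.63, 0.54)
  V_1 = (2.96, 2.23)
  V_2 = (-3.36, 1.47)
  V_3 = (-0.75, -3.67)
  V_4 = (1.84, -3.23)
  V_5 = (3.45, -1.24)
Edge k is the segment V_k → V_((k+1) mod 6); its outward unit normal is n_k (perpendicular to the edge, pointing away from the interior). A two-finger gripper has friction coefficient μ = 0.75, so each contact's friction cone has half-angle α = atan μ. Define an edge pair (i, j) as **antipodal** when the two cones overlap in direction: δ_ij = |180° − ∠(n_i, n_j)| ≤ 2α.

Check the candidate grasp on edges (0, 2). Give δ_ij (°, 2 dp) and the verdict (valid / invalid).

α = atan 0.75 = 36.87°;  2α = 73.74°
edge 0: e_0 = (-0.67, +1.69);  n_0 = (+0.9296, +0.3685)
edge 2: e_2 = (+2.61, -5.14);  n_2 = (-0.8916, -0.4528)
∠(n_0, n_2) = 174.71°
δ = |180° − 174.71°| = 5.29°
5.29° ≤ 2α = 73.74°  →  valid

δ = 5.29°, valid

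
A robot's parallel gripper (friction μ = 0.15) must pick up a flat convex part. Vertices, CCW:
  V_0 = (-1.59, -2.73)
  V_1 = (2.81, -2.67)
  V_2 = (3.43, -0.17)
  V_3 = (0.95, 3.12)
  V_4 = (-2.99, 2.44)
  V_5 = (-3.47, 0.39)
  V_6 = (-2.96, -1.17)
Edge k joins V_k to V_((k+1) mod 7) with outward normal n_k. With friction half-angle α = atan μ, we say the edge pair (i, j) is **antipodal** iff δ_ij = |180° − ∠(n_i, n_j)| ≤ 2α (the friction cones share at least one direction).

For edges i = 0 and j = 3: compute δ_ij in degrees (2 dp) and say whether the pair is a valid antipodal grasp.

α = atan 0.15 = 8.53°;  2α = 17.06°
edge 0: e_0 = (+4.40, +0.06);  n_0 = (+0.0136, -0.9999)
edge 3: e_3 = (-3.94, -0.68);  n_3 = (-0.1701, +0.9854)
∠(n_0, n_3) = 170.99°
δ = |180° − 170.99°| = 9.01°
9.01° ≤ 2α = 17.06°  →  valid

δ = 9.01°, valid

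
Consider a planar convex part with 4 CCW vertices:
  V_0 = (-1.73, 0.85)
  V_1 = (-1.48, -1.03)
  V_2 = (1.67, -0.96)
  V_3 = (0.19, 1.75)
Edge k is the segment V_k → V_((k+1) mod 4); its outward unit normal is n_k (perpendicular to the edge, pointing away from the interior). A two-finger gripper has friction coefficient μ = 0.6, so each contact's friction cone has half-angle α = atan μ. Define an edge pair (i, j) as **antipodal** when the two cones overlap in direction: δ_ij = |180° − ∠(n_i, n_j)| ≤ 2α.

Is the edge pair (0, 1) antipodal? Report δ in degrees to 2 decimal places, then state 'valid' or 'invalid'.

α = atan 0.6 = 30.96°;  2α = 61.93°
edge 0: e_0 = (+0.25, -1.88);  n_0 = (-0.9913, -0.1318)
edge 1: e_1 = (+3.15, +0.07);  n_1 = (+0.0222, -0.9998)
∠(n_0, n_1) = 83.70°
δ = |180° − 83.70°| = 96.30°
96.30° > 2α = 61.93°  →  invalid

δ = 96.30°, invalid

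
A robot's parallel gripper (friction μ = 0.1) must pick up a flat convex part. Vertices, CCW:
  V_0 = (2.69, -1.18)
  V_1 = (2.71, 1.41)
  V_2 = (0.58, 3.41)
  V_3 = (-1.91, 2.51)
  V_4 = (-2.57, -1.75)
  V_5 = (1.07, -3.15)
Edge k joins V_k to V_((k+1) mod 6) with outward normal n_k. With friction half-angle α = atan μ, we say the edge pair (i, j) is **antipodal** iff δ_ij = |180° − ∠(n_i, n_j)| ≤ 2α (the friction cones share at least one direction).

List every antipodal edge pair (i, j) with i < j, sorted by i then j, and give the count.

α = atan 0.1 = 5.71°;  2α = 11.42°
n_0 = (+1.0000, -0.0077)
n_1 = (+0.6845, +0.7290)
n_2 = (-0.3399, +0.9405)
n_3 = (-0.9882, +0.1531)
n_4 = (-0.3590, -0.9333)
n_5 = (+0.7724, -0.6352)
  (0,1): δ = 132.75°  ·
  (0,2): δ = 69.69°  ·
  (0,3): δ = 8.36°  ✓
  (0,4): δ = 69.40°  ·
  (0,5): δ = 141.01°  ·
  (1,2): δ = 116.93°  ·
  (1,3): δ = 55.61°  ·
  (1,4): δ = 22.16°  ·
  (1,5): δ = 93.77°  ·
  (2,3): δ = 118.68°  ·
  (2,4): δ = 40.91°  ·
  (2,5): δ = 30.70°  ·
  (3,4): δ = 102.23°  ·
  (3,5): δ = 30.62°  ·
  (4,5): δ = 108.39°  ·
antipodal pairs: 1

count = 1; pairs: (0,3)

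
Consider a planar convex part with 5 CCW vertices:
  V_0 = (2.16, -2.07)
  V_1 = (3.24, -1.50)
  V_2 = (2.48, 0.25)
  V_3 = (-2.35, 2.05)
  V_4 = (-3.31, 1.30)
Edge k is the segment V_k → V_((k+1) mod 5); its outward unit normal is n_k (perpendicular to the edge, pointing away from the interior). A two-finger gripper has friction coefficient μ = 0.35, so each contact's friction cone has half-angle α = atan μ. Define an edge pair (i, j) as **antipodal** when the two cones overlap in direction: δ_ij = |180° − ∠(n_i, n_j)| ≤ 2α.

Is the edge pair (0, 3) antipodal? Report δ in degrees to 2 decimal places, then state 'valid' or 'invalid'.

α = atan 0.35 = 19.29°;  2α = 38.58°
edge 0: e_0 = (+1.08, +0.57);  n_0 = (+0.4668, -0.8844)
edge 3: e_3 = (-0.96, -0.75);  n_3 = (-0.6156, +0.7880)
∠(n_0, n_3) = 169.83°
δ = |180° − 169.83°| = 10.17°
10.17° ≤ 2α = 38.58°  →  valid

δ = 10.17°, valid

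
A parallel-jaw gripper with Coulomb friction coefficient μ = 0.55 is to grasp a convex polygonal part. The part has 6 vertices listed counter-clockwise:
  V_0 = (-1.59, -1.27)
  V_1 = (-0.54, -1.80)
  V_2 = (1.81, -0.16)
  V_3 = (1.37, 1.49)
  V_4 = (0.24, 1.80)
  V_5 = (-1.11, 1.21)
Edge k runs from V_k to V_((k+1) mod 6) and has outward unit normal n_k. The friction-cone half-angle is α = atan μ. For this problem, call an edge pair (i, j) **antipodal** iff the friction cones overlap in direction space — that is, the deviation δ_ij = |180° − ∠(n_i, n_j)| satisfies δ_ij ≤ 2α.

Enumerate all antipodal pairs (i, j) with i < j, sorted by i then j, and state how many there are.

count = 7; pairs: (0,2), (0,3), (0,4), (1,3), (1,4), (1,5), (2,5)

α = atan 0.55 = 28.81°;  2α = 57.62°
n_0 = (-0.4506, -0.8927)
n_1 = (+0.5723, -0.8201)
n_2 = (+0.9662, +0.2577)
n_3 = (+0.2646, +0.9644)
n_4 = (-0.4005, +0.9163)
n_5 = (-0.9818, +0.1900)
  (0,1): δ = 118.31°  ·
  (0,2): δ = 48.29°  ✓
  (0,3): δ = 11.44°  ✓
  (0,4): δ = 50.39°  ✓
  (0,5): δ = 105.83°  ·
  (1,2): δ = 109.98°  ·
  (1,3): δ = 50.25°  ✓
  (1,4): δ = 11.30°  ✓
  (1,5): δ = 44.14°  ✓
  (2,3): δ = 120.27°  ·
  (2,4): δ = 81.32°  ·
  (2,5): δ = 25.89°  ✓
  (3,4): δ = 141.05°  ·
  (3,5): δ = 85.61°  ·
  (4,5): δ = 124.56°  ·
antipodal pairs: 7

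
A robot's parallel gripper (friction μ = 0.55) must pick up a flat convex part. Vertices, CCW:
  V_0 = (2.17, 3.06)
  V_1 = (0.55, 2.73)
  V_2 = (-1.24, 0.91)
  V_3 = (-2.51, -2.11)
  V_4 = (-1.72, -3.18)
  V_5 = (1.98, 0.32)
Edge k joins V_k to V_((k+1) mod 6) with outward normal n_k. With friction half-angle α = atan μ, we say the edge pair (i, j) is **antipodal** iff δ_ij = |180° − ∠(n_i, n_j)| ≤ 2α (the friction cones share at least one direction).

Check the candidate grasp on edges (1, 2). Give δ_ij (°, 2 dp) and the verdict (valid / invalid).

α = atan 0.55 = 28.81°;  2α = 57.62°
edge 1: e_1 = (-1.79, -1.82);  n_1 = (-0.7130, +0.7012)
edge 2: e_2 = (-1.27, -3.02);  n_2 = (-0.9218, +0.3876)
∠(n_1, n_2) = 21.72°
δ = |180° − 21.72°| = 158.28°
158.28° > 2α = 57.62°  →  invalid

δ = 158.28°, invalid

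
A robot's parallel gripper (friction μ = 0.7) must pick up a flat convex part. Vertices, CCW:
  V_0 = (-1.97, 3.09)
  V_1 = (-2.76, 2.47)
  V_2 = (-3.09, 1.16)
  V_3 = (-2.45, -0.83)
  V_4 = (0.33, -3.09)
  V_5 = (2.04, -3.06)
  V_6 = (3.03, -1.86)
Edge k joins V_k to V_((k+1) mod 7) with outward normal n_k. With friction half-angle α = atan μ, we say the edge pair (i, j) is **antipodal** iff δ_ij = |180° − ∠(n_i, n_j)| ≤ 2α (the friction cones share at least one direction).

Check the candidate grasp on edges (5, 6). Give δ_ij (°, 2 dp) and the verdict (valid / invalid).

α = atan 0.7 = 34.99°;  2α = 69.98°
edge 5: e_5 = (+0.99, +1.20);  n_5 = (+0.7714, -0.6364)
edge 6: e_6 = (-5.00, +4.95);  n_6 = (+0.7035, +0.7107)
∠(n_5, n_6) = 84.81°
δ = |180° − 84.81°| = 95.19°
95.19° > 2α = 69.98°  →  invalid

δ = 95.19°, invalid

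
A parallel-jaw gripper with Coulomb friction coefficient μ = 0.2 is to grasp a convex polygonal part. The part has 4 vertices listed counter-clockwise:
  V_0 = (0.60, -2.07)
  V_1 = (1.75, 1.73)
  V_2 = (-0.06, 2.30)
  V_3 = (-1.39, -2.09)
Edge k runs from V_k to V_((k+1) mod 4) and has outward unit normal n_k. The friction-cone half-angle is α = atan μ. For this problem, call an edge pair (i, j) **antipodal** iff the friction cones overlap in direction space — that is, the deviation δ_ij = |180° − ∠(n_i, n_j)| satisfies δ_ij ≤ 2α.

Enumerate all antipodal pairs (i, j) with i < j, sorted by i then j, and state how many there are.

α = atan 0.2 = 11.31°;  2α = 22.62°
n_0 = (+0.9571, -0.2897)
n_1 = (+0.3004, +0.9538)
n_2 = (-0.9570, +0.2899)
n_3 = (+0.0100, -0.9999)
  (0,1): δ = 90.64°  ·
  (0,2): δ = 0.02°  ✓
  (0,3): δ = 107.41°  ·
  (1,2): δ = 89.37°  ·
  (1,3): δ = 18.06°  ✓
  (2,3): δ = 72.57°  ·
antipodal pairs: 2

count = 2; pairs: (0,2), (1,3)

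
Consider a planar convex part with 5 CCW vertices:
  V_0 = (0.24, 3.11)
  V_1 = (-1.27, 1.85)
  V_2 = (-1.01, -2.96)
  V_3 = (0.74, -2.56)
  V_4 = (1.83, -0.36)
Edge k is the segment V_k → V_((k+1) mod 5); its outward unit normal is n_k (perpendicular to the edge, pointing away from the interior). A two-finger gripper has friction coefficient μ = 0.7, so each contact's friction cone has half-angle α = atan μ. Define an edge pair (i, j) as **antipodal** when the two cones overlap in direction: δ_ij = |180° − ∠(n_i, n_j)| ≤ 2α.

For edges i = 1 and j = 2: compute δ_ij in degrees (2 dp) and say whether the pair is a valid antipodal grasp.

α = atan 0.7 = 34.99°;  2α = 69.98°
edge 1: e_1 = (+0.26, -4.81);  n_1 = (-0.9985, -0.0540)
edge 2: e_2 = (+1.75, +0.40);  n_2 = (+0.2228, -0.9749)
∠(n_1, n_2) = 99.78°
δ = |180° − 99.78°| = 80.22°
80.22° > 2α = 69.98°  →  invalid

δ = 80.22°, invalid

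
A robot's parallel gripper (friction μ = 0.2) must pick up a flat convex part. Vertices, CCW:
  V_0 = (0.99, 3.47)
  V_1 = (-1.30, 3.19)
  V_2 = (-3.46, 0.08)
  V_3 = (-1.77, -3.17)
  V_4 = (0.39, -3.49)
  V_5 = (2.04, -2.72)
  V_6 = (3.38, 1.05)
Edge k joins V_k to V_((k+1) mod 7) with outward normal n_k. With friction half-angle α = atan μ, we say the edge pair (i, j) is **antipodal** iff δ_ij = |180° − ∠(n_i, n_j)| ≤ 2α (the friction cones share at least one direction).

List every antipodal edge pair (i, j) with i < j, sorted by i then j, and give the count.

count = 4; pairs: (0,3), (0,4), (1,5), (2,6)

α = atan 0.2 = 11.31°;  2α = 22.62°
n_0 = (-0.1214, +0.9926)
n_1 = (-0.8213, +0.5704)
n_2 = (-0.8872, -0.4614)
n_3 = (-0.1465, -0.9892)
n_4 = (+0.4229, -0.9062)
n_5 = (+0.9422, -0.3349)
n_6 = (+0.7115, +0.7027)
  (0,1): δ = 131.75°  ·
  (0,2): δ = 69.50°  ·
  (0,3): δ = 15.40°  ✓
  (0,4): δ = 18.05°  ✓
  (0,5): δ = 63.46°  ·
  (0,6): δ = 127.67°  ·
  (1,2): δ = 117.74°  ·
  (1,3): δ = 63.65°  ·
  (1,4): δ = 30.20°  ·
  (1,5): δ = 15.21°  ✓
  (1,6): δ = 79.42°  ·
  (2,3): δ = 125.90°  ·
  (2,4): δ = 92.46°  ·
  (2,5): δ = 47.04°  ·
  (2,6): δ = 17.17°  ✓
  (3,4): δ = 146.56°  ·
  (3,5): δ = 101.14°  ·
  (3,6): δ = 36.93°  ·
  (4,5): δ = 134.58°  ·
  (4,6): δ = 70.37°  ·
  (5,6): δ = 115.79°  ·
antipodal pairs: 4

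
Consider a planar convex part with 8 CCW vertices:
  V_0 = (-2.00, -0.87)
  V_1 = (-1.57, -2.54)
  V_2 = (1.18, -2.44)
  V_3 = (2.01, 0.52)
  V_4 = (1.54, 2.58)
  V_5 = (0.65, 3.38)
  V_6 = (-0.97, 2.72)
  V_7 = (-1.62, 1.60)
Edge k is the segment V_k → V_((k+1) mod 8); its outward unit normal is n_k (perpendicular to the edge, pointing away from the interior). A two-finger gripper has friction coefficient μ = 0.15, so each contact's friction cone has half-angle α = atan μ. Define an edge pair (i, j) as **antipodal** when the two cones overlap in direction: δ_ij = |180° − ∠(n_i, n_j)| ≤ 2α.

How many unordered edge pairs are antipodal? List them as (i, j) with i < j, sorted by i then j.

count = 3; pairs: (0,3), (2,6), (2,7)

α = atan 0.15 = 8.53°;  2α = 17.06°
n_0 = (-0.9684, -0.2494)
n_1 = (+0.0363, -0.9993)
n_2 = (+0.9629, -0.2700)
n_3 = (+0.9749, +0.2224)
n_4 = (+0.6685, +0.7437)
n_5 = (-0.3773, +0.9261)
n_6 = (-0.8649, +0.5019)
n_7 = (-0.9884, +0.1521)
  (0,1): δ = 102.36°  ·
  (0,2): δ = 30.10°  ·
  (0,3): δ = 1.59°  ✓
  (0,4): δ = 33.61°  ·
  (0,5): δ = 97.73°  ·
  (0,6): δ = 135.43°  ·
  (0,7): δ = 156.81°  ·
  (1,2): δ = 107.75°  ·
  (1,3): δ = 79.23°  ·
  (1,4): δ = 44.03°  ·
  (1,5): δ = 20.08°  ·
  (1,6): δ = 57.79°  ·
  (1,7): δ = 79.17°  ·
  (2,3): δ = 151.48°  ·
  (2,4): δ = 116.29°  ·
  (2,5): δ = 52.17°  ·
  (2,6): δ = 14.47°  ✓
  (2,7): δ = 6.92°  ✓
  (3,4): δ = 144.80°  ·
  (3,5): δ = 80.69°  ·
  (3,6): δ = 42.98°  ·
  (3,7): δ = 21.60°  ·
  (4,5): δ = 115.88°  ·
  (4,6): δ = 78.18°  ·
  (4,7): δ = 56.79°  ·
  (5,6): δ = 142.30°  ·
  (5,7): δ = 120.91°  ·
  (6,7): δ = 158.62°  ·
antipodal pairs: 3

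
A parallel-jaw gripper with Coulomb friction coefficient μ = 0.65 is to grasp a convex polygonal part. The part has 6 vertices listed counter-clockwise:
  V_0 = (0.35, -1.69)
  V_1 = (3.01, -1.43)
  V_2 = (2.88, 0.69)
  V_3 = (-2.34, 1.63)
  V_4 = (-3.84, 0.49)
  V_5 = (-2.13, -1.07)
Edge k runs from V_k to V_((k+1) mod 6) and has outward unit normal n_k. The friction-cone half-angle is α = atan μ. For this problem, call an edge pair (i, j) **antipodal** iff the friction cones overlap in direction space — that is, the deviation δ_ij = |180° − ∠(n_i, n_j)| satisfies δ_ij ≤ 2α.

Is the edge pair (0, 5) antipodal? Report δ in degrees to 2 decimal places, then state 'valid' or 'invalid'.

δ = 160.38°, invalid

α = atan 0.65 = 33.02°;  2α = 66.05°
edge 0: e_0 = (+2.66, +0.26);  n_0 = (+0.0973, -0.9953)
edge 5: e_5 = (+2.48, -0.62);  n_5 = (-0.2425, -0.9701)
∠(n_0, n_5) = 19.62°
δ = |180° − 19.62°| = 160.38°
160.38° > 2α = 66.05°  →  invalid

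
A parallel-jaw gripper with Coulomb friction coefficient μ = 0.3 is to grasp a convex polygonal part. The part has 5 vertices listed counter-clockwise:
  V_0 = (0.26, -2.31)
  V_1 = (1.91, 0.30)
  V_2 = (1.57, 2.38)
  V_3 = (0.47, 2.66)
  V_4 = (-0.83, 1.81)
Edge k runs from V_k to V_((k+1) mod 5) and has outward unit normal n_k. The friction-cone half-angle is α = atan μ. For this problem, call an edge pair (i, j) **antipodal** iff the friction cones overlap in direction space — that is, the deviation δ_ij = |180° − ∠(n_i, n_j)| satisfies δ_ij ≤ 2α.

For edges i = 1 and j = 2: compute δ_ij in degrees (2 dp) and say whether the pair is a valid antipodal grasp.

δ = 113.56°, invalid

α = atan 0.3 = 16.70°;  2α = 33.40°
edge 1: e_1 = (-0.34, +2.08);  n_1 = (+0.9869, +0.1613)
edge 2: e_2 = (-1.10, +0.28);  n_2 = (+0.2467, +0.9691)
∠(n_1, n_2) = 66.44°
δ = |180° − 66.44°| = 113.56°
113.56° > 2α = 33.40°  →  invalid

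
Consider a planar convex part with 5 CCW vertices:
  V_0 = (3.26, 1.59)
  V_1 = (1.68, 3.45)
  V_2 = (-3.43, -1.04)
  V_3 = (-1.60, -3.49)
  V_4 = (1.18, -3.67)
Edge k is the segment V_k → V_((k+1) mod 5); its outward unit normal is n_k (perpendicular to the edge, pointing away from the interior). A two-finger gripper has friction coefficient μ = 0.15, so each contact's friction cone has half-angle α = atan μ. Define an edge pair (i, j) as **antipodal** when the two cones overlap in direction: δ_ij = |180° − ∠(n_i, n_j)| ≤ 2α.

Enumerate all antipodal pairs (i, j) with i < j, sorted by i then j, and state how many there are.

α = atan 0.15 = 8.53°;  2α = 17.06°
n_0 = (+0.7621, +0.6474)
n_1 = (-0.6601, +0.7512)
n_2 = (-0.8012, -0.5984)
n_3 = (-0.0646, -0.9979)
n_4 = (+0.9299, -0.3677)
  (0,1): δ = 89.04°  ·
  (0,2): δ = 3.59°  ✓
  (0,3): δ = 45.95°  ·
  (0,4): δ = 118.08°  ·
  (1,2): δ = 94.55°  ·
  (1,3): δ = 45.01°  ·
  (1,4): δ = 27.12°  ·
  (2,3): δ = 130.46°  ·
  (2,4): δ = 58.33°  ·
  (3,4): δ = 107.87°  ·
antipodal pairs: 1

count = 1; pairs: (0,2)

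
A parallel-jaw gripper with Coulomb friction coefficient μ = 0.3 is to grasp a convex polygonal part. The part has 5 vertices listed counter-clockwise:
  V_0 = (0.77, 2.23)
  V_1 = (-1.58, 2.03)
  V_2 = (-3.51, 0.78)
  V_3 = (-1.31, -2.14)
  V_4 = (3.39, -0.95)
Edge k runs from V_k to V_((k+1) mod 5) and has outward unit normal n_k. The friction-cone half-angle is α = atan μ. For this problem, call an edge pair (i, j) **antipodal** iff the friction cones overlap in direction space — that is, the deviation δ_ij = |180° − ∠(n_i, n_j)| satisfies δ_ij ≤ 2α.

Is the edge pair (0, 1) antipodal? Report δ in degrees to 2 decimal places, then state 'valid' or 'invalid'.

α = atan 0.3 = 16.70°;  2α = 33.40°
edge 0: e_0 = (-2.35, -0.20);  n_0 = (-0.0848, +0.9964)
edge 1: e_1 = (-1.93, -1.25);  n_1 = (-0.5436, +0.8393)
∠(n_0, n_1) = 28.07°
δ = |180° − 28.07°| = 151.93°
151.93° > 2α = 33.40°  →  invalid

δ = 151.93°, invalid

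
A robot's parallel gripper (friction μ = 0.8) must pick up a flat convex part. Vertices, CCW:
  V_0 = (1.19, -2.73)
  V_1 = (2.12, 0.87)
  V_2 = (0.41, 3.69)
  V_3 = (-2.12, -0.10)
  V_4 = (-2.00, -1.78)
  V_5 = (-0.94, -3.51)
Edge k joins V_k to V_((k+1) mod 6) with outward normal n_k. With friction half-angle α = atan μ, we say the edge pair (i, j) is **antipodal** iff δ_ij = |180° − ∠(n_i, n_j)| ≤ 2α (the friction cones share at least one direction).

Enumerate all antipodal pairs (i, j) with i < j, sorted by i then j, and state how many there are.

α = atan 0.8 = 38.66°;  2α = 77.32°
n_0 = (+0.9682, -0.2501)
n_1 = (+0.8551, +0.5185)
n_2 = (-0.8317, +0.5552)
n_3 = (-0.9975, -0.0712)
n_4 = (-0.8527, -0.5224)
n_5 = (+0.3439, -0.9390)
  (0,1): δ = 134.28°  ·
  (0,2): δ = 19.24°  ✓
  (0,3): δ = 18.57°  ✓
  (0,4): δ = 45.98°  ✓
  (0,5): δ = 124.60°  ·
  (1,2): δ = 64.96°  ✓
  (1,3): δ = 27.15°  ✓
  (1,4): δ = 0.26°  ✓
  (1,5): δ = 78.88°  ·
  (2,3): δ = 142.19°  ·
  (2,4): δ = 114.78°  ·
  (2,5): δ = 36.16°  ✓
  (3,4): δ = 152.59°  ·
  (3,5): δ = 73.97°  ✓
  (4,5): δ = 101.38°  ·
antipodal pairs: 8

count = 8; pairs: (0,2), (0,3), (0,4), (1,2), (1,3), (1,4), (2,5), (3,5)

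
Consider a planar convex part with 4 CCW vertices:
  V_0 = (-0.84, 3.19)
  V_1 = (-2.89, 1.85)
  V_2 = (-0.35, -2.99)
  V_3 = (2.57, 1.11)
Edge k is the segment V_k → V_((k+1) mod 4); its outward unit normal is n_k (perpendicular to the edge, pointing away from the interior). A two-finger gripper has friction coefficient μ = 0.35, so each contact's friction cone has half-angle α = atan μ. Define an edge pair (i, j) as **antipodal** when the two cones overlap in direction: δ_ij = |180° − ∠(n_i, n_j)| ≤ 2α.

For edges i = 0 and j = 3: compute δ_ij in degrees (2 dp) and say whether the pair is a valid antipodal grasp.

δ = 115.45°, invalid

α = atan 0.35 = 19.29°;  2α = 38.58°
edge 0: e_0 = (-2.05, -1.34);  n_0 = (-0.5471, +0.8370)
edge 3: e_3 = (-3.41, +2.08);  n_3 = (+0.5207, +0.8537)
∠(n_0, n_3) = 64.55°
δ = |180° − 64.55°| = 115.45°
115.45° > 2α = 38.58°  →  invalid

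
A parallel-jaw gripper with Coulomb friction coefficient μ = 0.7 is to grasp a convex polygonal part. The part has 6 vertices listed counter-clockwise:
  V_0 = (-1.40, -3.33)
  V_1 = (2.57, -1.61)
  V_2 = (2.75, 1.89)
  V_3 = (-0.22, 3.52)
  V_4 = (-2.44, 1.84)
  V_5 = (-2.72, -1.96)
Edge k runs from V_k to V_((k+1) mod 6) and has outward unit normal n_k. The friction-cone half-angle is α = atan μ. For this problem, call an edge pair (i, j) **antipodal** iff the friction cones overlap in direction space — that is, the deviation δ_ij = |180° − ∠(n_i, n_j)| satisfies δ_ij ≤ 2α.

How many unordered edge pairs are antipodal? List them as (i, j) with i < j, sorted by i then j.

α = atan 0.7 = 34.99°;  2α = 69.98°
n_0 = (+0.3975, -0.9176)
n_1 = (+0.9987, -0.0514)
n_2 = (+0.4811, +0.8767)
n_3 = (-0.6034, +0.7974)
n_4 = (-0.9973, +0.0735)
n_5 = (-0.7201, -0.6938)
  (0,1): δ = 116.37°  ·
  (0,2): δ = 52.18°  ✓
  (0,3): δ = 13.69°  ✓
  (0,4): δ = 62.36°  ✓
  (0,5): δ = 110.51°  ·
  (1,2): δ = 115.81°  ·
  (1,3): δ = 49.94°  ✓
  (1,4): δ = 1.27°  ✓
  (1,5): δ = 46.88°  ✓
  (2,3): δ = 114.12°  ·
  (2,4): δ = 65.46°  ✓
  (2,5): δ = 17.31°  ✓
  (3,4): δ = 131.33°  ·
  (3,5): δ = 83.18°  ·
  (4,5): δ = 131.85°  ·
antipodal pairs: 8

count = 8; pairs: (0,2), (0,3), (0,4), (1,3), (1,4), (1,5), (2,4), (2,5)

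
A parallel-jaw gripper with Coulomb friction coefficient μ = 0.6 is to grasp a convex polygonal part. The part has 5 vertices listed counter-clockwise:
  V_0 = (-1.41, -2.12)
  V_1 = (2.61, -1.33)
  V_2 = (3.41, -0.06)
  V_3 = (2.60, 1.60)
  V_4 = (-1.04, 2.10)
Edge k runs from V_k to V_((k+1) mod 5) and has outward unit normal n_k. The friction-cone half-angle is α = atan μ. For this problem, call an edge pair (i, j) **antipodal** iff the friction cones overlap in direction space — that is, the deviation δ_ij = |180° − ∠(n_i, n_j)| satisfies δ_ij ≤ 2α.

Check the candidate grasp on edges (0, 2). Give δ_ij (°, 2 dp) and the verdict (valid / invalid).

δ = 75.11°, invalid

α = atan 0.6 = 30.96°;  2α = 61.93°
edge 0: e_0 = (+4.02, +0.79);  n_0 = (+0.1928, -0.9812)
edge 2: e_2 = (-0.81, +1.66);  n_2 = (+0.8987, +0.4385)
∠(n_0, n_2) = 104.89°
δ = |180° − 104.89°| = 75.11°
75.11° > 2α = 61.93°  →  invalid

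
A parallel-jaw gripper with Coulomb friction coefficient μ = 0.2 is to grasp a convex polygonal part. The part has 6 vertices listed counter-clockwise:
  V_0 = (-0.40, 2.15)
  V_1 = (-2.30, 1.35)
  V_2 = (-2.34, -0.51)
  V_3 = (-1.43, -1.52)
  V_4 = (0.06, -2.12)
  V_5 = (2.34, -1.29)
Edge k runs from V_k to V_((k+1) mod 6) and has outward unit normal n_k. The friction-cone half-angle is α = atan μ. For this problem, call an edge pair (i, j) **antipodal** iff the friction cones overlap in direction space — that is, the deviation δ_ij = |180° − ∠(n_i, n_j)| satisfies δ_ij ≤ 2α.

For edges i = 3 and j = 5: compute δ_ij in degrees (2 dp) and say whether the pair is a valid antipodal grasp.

δ = 29.53°, invalid

α = atan 0.2 = 11.31°;  2α = 22.62°
edge 3: e_3 = (+1.49, -0.60);  n_3 = (-0.3735, -0.9276)
edge 5: e_5 = (-2.74, +3.44);  n_5 = (+0.7822, +0.6230)
∠(n_3, n_5) = 150.47°
δ = |180° − 150.47°| = 29.53°
29.53° > 2α = 22.62°  →  invalid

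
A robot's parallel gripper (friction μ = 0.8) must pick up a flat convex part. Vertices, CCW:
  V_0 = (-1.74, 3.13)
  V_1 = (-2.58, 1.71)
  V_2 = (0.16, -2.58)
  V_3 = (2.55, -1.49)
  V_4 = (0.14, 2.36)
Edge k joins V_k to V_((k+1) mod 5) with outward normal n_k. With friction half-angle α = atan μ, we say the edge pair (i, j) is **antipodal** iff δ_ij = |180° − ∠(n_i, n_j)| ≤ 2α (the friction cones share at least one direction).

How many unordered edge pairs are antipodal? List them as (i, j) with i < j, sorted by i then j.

count = 5; pairs: (0,2), (0,3), (1,3), (1,4), (2,4)

α = atan 0.8 = 38.66°;  2α = 77.32°
n_0 = (-0.8607, +0.5091)
n_1 = (-0.8428, -0.5383)
n_2 = (+0.4149, -0.9098)
n_3 = (+0.8476, +0.5306)
n_4 = (+0.3790, +0.9254)
  (0,1): δ = 116.83°  ·
  (0,2): δ = 34.88°  ✓
  (0,3): δ = 62.65°  ✓
  (0,4): δ = 98.33°  ·
  (1,2): δ = 98.05°  ·
  (1,3): δ = 0.52°  ✓
  (1,4): δ = 35.16°  ✓
  (2,3): δ = 82.47°  ·
  (2,4): δ = 46.79°  ✓
  (3,4): δ = 144.32°  ·
antipodal pairs: 5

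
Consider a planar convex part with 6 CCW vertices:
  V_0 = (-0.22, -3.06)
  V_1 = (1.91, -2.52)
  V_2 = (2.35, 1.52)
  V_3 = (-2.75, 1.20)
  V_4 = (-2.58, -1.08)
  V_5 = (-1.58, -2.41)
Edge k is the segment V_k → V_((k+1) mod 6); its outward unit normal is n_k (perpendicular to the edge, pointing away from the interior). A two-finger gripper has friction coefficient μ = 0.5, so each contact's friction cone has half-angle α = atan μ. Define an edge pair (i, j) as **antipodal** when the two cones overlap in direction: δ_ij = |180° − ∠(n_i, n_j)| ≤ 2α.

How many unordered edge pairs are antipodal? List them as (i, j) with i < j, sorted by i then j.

α = atan 0.5 = 26.57°;  2α = 53.13°
n_0 = (+0.2457, -0.9693)
n_1 = (+0.9941, -0.1083)
n_2 = (-0.0626, +0.9980)
n_3 = (-0.9972, -0.0744)
n_4 = (-0.7993, -0.6010)
n_5 = (-0.4312, -0.9022)
  (0,1): δ = 110.44°  ·
  (0,2): δ = 10.64°  ✓
  (0,3): δ = 80.04°  ·
  (0,4): δ = 112.71°  ·
  (0,5): δ = 140.23°  ·
  (1,2): δ = 80.19°  ·
  (1,3): δ = 10.48°  ✓
  (1,4): δ = 43.15°  ✓
  (1,5): δ = 70.67°  ·
  (2,3): δ = 89.33°  ·
  (2,4): δ = 56.65°  ·
  (2,5): δ = 29.14°  ✓
  (3,4): δ = 147.33°  ·
  (3,5): δ = 119.81°  ·
  (4,5): δ = 152.48°  ·
antipodal pairs: 4

count = 4; pairs: (0,2), (1,3), (1,4), (2,5)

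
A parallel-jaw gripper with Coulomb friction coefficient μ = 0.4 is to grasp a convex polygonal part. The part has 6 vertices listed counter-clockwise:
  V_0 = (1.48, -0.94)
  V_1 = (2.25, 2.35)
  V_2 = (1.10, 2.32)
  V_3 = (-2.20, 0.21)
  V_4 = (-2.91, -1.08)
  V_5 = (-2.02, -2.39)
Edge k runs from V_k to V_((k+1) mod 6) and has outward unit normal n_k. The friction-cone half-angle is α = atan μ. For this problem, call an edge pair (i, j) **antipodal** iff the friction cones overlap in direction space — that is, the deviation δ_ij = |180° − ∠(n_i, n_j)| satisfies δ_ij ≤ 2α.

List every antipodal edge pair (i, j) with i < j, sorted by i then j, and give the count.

count = 4; pairs: (0,3), (1,5), (2,5), (3,5)

α = atan 0.4 = 21.80°;  2α = 43.60°
n_0 = (+0.9737, -0.2279)
n_1 = (-0.0261, +0.9997)
n_2 = (-0.5387, +0.8425)
n_3 = (-0.8761, +0.4822)
n_4 = (-0.8272, -0.5620)
n_5 = (+0.3827, -0.9239)
  (0,1): δ = 75.33°  ·
  (0,2): δ = 44.23°  ·
  (0,3): δ = 15.66°  ✓
  (0,4): δ = 47.36°  ·
  (0,5): δ = 125.68°  ·
  (1,2): δ = 148.90°  ·
  (1,3): δ = 120.32°  ·
  (1,4): δ = 57.30°  ·
  (1,5): δ = 21.01°  ✓
  (2,3): δ = 151.42°  ·
  (2,4): δ = 88.40°  ·
  (2,5): δ = 10.09°  ✓
  (3,4): δ = 116.98°  ·
  (3,5): δ = 38.67°  ✓
  (4,5): δ = 101.69°  ·
antipodal pairs: 4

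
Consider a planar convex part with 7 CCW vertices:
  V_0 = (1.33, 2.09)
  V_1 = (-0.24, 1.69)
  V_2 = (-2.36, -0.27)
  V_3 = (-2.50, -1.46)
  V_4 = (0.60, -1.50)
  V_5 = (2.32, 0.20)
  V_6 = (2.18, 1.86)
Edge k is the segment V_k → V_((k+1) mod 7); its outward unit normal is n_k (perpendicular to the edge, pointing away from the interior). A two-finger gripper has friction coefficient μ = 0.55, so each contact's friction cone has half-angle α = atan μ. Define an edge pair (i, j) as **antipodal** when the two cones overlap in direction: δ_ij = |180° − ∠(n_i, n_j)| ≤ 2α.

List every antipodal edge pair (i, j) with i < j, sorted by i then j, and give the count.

α = atan 0.55 = 28.81°;  2α = 57.62°
n_0 = (-0.2469, +0.9690)
n_1 = (-0.6789, +0.7343)
n_2 = (-0.9932, +0.1168)
n_3 = (-0.0129, -0.9999)
n_4 = (+0.7030, -0.7112)
n_5 = (+0.9965, +0.0840)
n_6 = (+0.2612, +0.9653)
  (0,1): δ = 151.54°  ·
  (0,2): δ = 111.00°  ·
  (0,3): δ = 15.03°  ✓
  (0,4): δ = 30.37°  ✓
  (0,5): δ = 80.53°  ·
  (0,6): δ = 150.57°  ·
  (1,2): δ = 139.46°  ·
  (1,3): δ = 43.49°  ✓
  (1,4): δ = 1.91°  ✓
  (1,5): δ = 52.07°  ✓
  (1,6): δ = 122.10°  ·
  (2,3): δ = 84.03°  ·
  (2,4): δ = 38.63°  ✓
  (2,5): δ = 11.53°  ✓
  (2,6): δ = 81.57°  ·
  (3,4): δ = 134.60°  ·
  (3,5): δ = 84.44°  ·
  (3,6): δ = 14.40°  ✓
  (4,5): δ = 129.84°  ·
  (4,6): δ = 59.81°  ·
  (5,6): δ = 109.96°  ·
antipodal pairs: 8

count = 8; pairs: (0,3), (0,4), (1,3), (1,4), (1,5), (2,4), (2,5), (3,6)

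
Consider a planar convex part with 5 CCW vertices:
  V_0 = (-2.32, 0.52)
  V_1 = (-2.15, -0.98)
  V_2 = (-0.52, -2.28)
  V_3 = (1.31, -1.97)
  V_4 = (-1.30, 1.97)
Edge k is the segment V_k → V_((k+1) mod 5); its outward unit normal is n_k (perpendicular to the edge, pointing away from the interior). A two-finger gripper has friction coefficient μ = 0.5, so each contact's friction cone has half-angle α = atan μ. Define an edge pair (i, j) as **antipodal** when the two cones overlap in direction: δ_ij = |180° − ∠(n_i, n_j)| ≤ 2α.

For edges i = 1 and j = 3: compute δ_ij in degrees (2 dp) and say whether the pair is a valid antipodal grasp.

α = atan 0.5 = 26.57°;  2α = 53.13°
edge 1: e_1 = (+1.63, -1.30);  n_1 = (-0.6235, -0.7818)
edge 3: e_3 = (-2.61, +3.94);  n_3 = (+0.8337, +0.5523)
∠(n_1, n_3) = 162.10°
δ = |180° − 162.10°| = 17.90°
17.90° ≤ 2α = 53.13°  →  valid

δ = 17.90°, valid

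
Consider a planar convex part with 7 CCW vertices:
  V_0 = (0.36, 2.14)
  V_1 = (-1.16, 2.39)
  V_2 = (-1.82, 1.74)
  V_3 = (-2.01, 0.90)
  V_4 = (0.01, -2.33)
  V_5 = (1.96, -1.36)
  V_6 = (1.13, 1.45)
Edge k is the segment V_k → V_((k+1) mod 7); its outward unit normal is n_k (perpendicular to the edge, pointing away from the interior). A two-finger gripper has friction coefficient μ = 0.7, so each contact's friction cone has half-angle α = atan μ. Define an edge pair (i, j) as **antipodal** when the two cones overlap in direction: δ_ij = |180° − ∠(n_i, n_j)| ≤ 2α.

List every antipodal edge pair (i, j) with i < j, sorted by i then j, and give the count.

count = 10; pairs: (0,3), (0,4), (1,4), (1,5), (2,4), (2,5), (2,6), (3,5), (3,6), (4,6)

α = atan 0.7 = 34.99°;  2α = 69.98°
n_0 = (+0.1623, +0.9867)
n_1 = (-0.7017, +0.7125)
n_2 = (-0.9754, +0.2206)
n_3 = (-0.8479, -0.5302)
n_4 = (+0.4454, -0.8953)
n_5 = (+0.9590, +0.2833)
n_6 = (+0.6674, +0.7447)
  (0,1): δ = 126.10°  ·
  (0,2): δ = 93.41°  ·
  (0,3): δ = 48.64°  ✓
  (0,4): δ = 35.79°  ✓
  (0,5): δ = 115.80°  ·
  (0,6): δ = 147.48°  ·
  (1,2): δ = 147.31°  ·
  (1,3): δ = 102.54°  ·
  (1,4): δ = 18.12°  ✓
  (1,5): δ = 61.89°  ✓
  (1,6): δ = 93.57°  ·
  (2,3): δ = 135.23°  ·
  (2,4): δ = 50.81°  ✓
  (2,5): δ = 29.20°  ✓
  (2,6): δ = 60.88°  ✓
  (3,4): δ = 95.57°  ·
  (3,5): δ = 15.57°  ✓
  (3,6): δ = 16.12°  ✓
  (4,5): δ = 99.99°  ·
  (4,6): δ = 68.31°  ✓
  (5,6): δ = 148.32°  ·
antipodal pairs: 10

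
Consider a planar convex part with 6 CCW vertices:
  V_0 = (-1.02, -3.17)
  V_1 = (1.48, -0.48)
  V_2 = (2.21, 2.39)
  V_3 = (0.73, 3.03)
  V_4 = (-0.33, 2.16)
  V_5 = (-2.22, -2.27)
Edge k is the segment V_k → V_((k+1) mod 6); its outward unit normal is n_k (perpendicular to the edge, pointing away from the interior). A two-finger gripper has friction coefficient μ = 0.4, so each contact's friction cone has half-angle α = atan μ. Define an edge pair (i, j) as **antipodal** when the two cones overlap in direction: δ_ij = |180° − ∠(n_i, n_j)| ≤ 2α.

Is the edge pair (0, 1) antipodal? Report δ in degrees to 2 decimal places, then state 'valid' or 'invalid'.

α = atan 0.4 = 21.80°;  2α = 43.60°
edge 0: e_0 = (+2.50, +2.69);  n_0 = (+0.7325, -0.6808)
edge 1: e_1 = (+0.73, +2.87);  n_1 = (+0.9691, -0.2465)
∠(n_0, n_1) = 28.63°
δ = |180° − 28.63°| = 151.37°
151.37° > 2α = 43.60°  →  invalid

δ = 151.37°, invalid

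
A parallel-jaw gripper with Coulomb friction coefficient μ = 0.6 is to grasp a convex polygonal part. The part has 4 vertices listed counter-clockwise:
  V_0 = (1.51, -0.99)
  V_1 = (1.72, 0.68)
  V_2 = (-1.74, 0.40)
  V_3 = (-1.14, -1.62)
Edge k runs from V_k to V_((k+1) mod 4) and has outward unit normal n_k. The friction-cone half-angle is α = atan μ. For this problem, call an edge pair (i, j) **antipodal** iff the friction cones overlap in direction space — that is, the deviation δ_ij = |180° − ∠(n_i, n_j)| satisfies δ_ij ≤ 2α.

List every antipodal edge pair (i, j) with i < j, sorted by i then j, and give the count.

α = atan 0.6 = 30.96°;  2α = 61.93°
n_0 = (+0.9922, -0.1248)
n_1 = (-0.0807, +0.9967)
n_2 = (-0.9586, -0.2847)
n_3 = (+0.2313, -0.9729)
  (0,1): δ = 78.21°  ·
  (0,2): δ = 23.71°  ✓
  (0,3): δ = 110.54°  ·
  (1,2): δ = 78.08°  ·
  (1,3): δ = 8.75°  ✓
  (2,3): δ = 93.17°  ·
antipodal pairs: 2

count = 2; pairs: (0,2), (1,3)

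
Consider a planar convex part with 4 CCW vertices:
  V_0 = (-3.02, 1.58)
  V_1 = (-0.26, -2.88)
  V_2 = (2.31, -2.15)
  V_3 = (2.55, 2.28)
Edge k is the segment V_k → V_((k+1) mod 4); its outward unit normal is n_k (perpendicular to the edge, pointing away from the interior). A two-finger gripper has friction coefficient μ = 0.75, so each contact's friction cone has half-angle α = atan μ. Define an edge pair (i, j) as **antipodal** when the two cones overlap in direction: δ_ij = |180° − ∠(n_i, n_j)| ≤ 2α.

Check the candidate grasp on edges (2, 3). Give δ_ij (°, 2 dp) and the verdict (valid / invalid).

δ = 79.74°, invalid

α = atan 0.75 = 36.87°;  2α = 73.74°
edge 2: e_2 = (+0.24, +4.43);  n_2 = (+0.9985, -0.0541)
edge 3: e_3 = (-5.57, -0.70);  n_3 = (-0.1247, +0.9922)
∠(n_2, n_3) = 100.26°
δ = |180° − 100.26°| = 79.74°
79.74° > 2α = 73.74°  →  invalid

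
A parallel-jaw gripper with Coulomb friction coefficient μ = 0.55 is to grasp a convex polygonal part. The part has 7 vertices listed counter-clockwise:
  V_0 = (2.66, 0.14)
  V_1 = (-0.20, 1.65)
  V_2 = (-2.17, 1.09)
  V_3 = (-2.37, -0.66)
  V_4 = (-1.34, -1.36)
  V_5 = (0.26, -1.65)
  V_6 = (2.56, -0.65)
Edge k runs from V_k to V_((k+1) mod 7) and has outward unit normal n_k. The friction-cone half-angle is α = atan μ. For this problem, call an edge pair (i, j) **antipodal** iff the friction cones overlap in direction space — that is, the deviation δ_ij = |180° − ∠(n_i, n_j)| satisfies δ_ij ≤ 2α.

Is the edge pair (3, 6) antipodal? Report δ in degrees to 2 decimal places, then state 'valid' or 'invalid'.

δ = 63.01°, invalid

α = atan 0.55 = 28.81°;  2α = 57.62°
edge 3: e_3 = (+1.03, -0.70);  n_3 = (-0.5621, -0.8271)
edge 6: e_6 = (+0.10, +0.79);  n_6 = (+0.9921, -0.1256)
∠(n_3, n_6) = 116.99°
δ = |180° − 116.99°| = 63.01°
63.01° > 2α = 57.62°  →  invalid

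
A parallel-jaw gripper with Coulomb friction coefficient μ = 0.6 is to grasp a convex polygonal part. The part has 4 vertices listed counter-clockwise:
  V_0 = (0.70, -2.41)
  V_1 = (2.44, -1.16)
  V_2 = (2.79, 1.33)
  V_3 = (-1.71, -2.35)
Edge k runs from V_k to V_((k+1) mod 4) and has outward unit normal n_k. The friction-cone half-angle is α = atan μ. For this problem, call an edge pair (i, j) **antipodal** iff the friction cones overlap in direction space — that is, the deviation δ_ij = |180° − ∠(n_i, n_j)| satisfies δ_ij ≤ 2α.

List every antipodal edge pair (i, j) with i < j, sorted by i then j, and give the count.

count = 3; pairs: (0,2), (1,2), (2,3)

α = atan 0.6 = 30.96°;  2α = 61.93°
n_0 = (+0.5834, -0.8122)
n_1 = (+0.9903, -0.1392)
n_2 = (-0.6331, +0.7741)
n_3 = (-0.0249, -0.9997)
  (0,1): δ = 133.69°  ·
  (0,2): δ = 3.58°  ✓
  (0,3): δ = 142.88°  ·
  (1,2): δ = 42.72°  ✓
  (1,3): δ = 96.58°  ·
  (2,3): δ = 40.70°  ✓
antipodal pairs: 3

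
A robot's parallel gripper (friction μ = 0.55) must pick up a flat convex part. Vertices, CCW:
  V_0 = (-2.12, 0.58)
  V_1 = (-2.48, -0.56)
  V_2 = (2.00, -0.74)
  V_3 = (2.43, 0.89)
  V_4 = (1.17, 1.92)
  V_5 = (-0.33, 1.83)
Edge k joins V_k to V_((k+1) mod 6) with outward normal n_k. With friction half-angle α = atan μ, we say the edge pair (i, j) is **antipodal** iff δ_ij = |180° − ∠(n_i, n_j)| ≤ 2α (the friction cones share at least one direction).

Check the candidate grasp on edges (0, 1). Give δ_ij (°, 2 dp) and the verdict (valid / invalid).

δ = 74.78°, invalid

α = atan 0.55 = 28.81°;  2α = 57.62°
edge 0: e_0 = (-0.36, -1.14);  n_0 = (-0.9536, +0.3011)
edge 1: e_1 = (+4.48, -0.18);  n_1 = (-0.0401, -0.9992)
∠(n_0, n_1) = 105.22°
δ = |180° − 105.22°| = 74.78°
74.78° > 2α = 57.62°  →  invalid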